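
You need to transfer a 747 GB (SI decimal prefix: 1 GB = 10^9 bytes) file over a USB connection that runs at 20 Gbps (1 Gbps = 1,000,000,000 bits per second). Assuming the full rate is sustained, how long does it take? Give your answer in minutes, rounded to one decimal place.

5.0 minutes

747 GB = 747,000,000,000 bytes = 5,976,000,000,000 bits
20 Gbps = 20,000,000,000 bits/s
time = 5,976,000,000,000 / 20,000,000,000 = 298.80 s
298.80 s / 60 = 5.0 minutes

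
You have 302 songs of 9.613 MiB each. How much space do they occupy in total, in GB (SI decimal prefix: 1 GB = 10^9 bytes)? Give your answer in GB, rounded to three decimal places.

Total = 302 × 9.613 MiB = 2903.126 MiB
= 2903.126 × 1,048,576 bytes = 3,044,148,248.576 bytes
1 GB = 1,000,000,000 bytes
3,044,148,248.576 / 1,000,000,000 = 3.044 GB

3.044 GB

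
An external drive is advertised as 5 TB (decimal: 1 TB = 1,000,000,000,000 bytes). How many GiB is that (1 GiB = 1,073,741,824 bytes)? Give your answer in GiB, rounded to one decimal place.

4,656.6 GiB

5 TB = 5 × 10^12 bytes = 5,000,000,000,000 bytes
1 GiB = 2^30 bytes = 1,073,741,824 bytes
5,000,000,000,000 / 1,073,741,824 = 4,656.6 GiB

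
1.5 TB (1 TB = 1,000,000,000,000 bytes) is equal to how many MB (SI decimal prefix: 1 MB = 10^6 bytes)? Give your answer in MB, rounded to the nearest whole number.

1,500,000 MB

1.5 TB × 1,000,000,000,000 bytes/TB = 1,500,000,000,000 bytes
1 MB = 10^6 bytes = 1,000,000 bytes
1,500,000,000,000 / 1,000,000 = 1,500,000 MB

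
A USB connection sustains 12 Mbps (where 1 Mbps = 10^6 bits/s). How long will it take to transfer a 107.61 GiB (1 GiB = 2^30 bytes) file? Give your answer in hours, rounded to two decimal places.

21.40 hours

107.61 GiB = 115,545,357,680.64 bytes = 924,362,861,445.12 bits
12 Mbps = 12,000,000 bits/s
time = 924,362,861,445.12 / 12,000,000 = 77,030.2385 s
77,030.2385 s / 3600 = 21.40 hours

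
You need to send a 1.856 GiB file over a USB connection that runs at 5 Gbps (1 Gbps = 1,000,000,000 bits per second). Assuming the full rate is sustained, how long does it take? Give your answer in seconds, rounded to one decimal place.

1.856 GiB = 1,992,864,825.344 bytes = 15,942,918,602.752 bits
5 Gbps = 5,000,000,000 bits/s
time = 15,942,918,602.752 / 5,000,000,000 = 3.2 s

3.2 seconds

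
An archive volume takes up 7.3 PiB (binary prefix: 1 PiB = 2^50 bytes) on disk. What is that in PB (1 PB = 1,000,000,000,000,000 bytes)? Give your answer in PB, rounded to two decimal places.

8.22 PB

7.3 PiB = 7.3 × 2^50 bytes = 8,219,069,319,951,155.2 bytes
1 PB = 10^15 bytes = 1,000,000,000,000,000 bytes
8,219,069,319,951,155.2 / 1,000,000,000,000,000 = 8.22 PB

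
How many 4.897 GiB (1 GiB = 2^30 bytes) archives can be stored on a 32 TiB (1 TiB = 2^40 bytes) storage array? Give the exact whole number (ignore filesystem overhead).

6,691

Capacity: 32 TiB = 35,184,372,088,832 bytes
Per item: 4.897 GiB = 5,258,113,712.128 bytes
⌊35,184,372,088,832 / 5,258,113,712.128⌋ = 6,691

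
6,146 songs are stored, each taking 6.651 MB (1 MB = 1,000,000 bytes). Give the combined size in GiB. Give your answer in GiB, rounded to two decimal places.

Total = 6,146 × 6.651 MB = 40877.046 MB
= 40877.046 × 1,000,000 bytes = 40,877,046,000 bytes
1 GiB = 1,073,741,824 bytes
40,877,046,000 / 1,073,741,824 = 38.07 GiB

38.07 GiB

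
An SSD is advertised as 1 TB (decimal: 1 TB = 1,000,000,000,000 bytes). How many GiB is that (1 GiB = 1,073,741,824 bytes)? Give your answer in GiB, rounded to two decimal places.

1 TB = 1 × 10^12 bytes = 1,000,000,000,000 bytes
1 GiB = 1,073,741,824 bytes
1,000,000,000,000 / 1,073,741,824 = 931.32 GiB

931.32 GiB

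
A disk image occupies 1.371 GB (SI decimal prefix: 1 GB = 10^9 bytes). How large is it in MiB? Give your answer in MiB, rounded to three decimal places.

1.371 GB = 1.371 × 10^9 bytes = 1,371,000,000 bytes
1 MiB = 2^20 bytes = 1,048,576 bytes
1,371,000,000 / 1,048,576 = 1,307.487 MiB

1,307.487 MiB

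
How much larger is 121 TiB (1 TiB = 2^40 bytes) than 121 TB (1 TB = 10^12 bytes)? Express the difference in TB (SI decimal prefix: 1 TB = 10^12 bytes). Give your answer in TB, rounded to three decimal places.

12.041 TB

121 TiB = 121 × 1,099,511,627,776 = 133,040,906,960,896 bytes
121 TB = 121 × 1,000,000,000,000 = 121,000,000,000,000 bytes
difference = 12,040,906,960,896 bytes
12,040,906,960,896 / 1,000,000,000,000 = 12.041 TB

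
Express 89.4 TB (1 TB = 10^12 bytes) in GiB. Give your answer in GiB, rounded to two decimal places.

89.4 TB = 89.4 × 10^12 bytes = 89,400,000,000,000 bytes
1 GiB = 1,073,741,824 bytes
89,400,000,000,000 / 1,073,741,824 = 83,260.24 GiB

83,260.24 GiB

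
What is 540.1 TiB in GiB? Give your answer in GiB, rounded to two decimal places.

553,062.40 GiB

540.1 TiB × 1,099,511,627,776 bytes/TiB = 593,846,230,161,817.6 bytes
1 GiB = 1,073,741,824 bytes
593,846,230,161,817.6 / 1,073,741,824 = 553,062.40 GiB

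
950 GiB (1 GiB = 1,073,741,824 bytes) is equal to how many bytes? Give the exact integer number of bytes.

1,020,054,732,800 bytes

950 × 1,073,741,824 = 1,020,054,732,800 bytes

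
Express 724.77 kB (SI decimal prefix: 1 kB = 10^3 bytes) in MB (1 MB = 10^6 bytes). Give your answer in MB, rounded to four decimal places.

0.7248 MB

724.77 kB × 1,000 bytes/kB = 724,770 bytes
1 MB = 10^6 bytes = 1,000,000 bytes
724,770 / 1,000,000 = 0.7248 MB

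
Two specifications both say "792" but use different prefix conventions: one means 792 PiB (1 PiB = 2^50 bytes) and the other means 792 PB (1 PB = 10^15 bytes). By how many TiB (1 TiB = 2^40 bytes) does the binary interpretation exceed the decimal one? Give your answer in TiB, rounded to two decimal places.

792 PiB = 792 × 1,125,899,906,842,624 = 891,712,726,219,358,208 bytes
792 PB = 792 × 1,000,000,000,000,000 = 792,000,000,000,000,000 bytes
difference = 99,712,726,219,358,208 bytes
99,712,726,219,358,208 / 1,099,511,627,776 = 90,688.20 TiB

90,688.20 TiB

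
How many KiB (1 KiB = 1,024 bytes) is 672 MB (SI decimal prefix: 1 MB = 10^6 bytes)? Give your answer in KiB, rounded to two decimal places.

672 MB = 672 × 10^6 bytes = 672,000,000 bytes
1 KiB = 1,024 bytes
672,000,000 / 1,024 = 656,250.00 KiB

656,250.00 KiB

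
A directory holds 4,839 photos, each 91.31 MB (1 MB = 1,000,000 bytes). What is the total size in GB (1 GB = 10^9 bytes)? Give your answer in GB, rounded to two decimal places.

441.85 GB

Total = 4,839 × 91.31 MB = 441849.09 MB
= 441849.09 × 1,000,000 bytes = 441,849,090,000 bytes
1 GB = 1,000,000,000 bytes
441,849,090,000 / 1,000,000,000 = 441.85 GB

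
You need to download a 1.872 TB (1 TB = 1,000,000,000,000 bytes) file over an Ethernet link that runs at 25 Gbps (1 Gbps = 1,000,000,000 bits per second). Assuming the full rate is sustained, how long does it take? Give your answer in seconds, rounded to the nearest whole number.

599 seconds

1.872 TB = 1,872,000,000,000 bytes = 14,976,000,000,000 bits
25 Gbps = 25,000,000,000 bits/s
time = 14,976,000,000,000 / 25,000,000,000 = 599 s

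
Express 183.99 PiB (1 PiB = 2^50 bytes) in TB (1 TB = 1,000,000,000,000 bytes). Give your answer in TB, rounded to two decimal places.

183.99 PiB × 1,125,899,906,842,624 bytes/PiB = 207,154,323,859,974,389.76 bytes
1 TB = 1,000,000,000,000 bytes
207,154,323,859,974,389.76 / 1,000,000,000,000 = 207,154.32 TB

207,154.32 TB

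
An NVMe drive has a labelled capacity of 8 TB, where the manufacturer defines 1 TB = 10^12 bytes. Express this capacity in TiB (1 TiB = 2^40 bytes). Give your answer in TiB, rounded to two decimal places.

8 TB = 8 × 10^12 bytes = 8,000,000,000,000 bytes
1 TiB = 1,099,511,627,776 bytes
8,000,000,000,000 / 1,099,511,627,776 = 7.28 TiB

7.28 TiB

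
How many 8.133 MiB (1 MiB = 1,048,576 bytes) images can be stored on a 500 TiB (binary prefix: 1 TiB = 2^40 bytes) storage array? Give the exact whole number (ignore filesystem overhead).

Capacity: 500 TiB = 549,755,813,888,000 bytes
Per item: 8.133 MiB = 8,528,068.608 bytes
⌊549,755,813,888,000 / 8,528,068.608⌋ = 64,464,281

64,464,281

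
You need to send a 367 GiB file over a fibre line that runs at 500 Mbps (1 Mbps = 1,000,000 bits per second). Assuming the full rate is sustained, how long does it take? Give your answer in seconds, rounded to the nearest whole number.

6,305 seconds

367 GiB = 394,063,249,408 bytes = 3,152,505,995,264 bits
500 Mbps = 500,000,000 bits/s
time = 3,152,505,995,264 / 500,000,000 = 6,305 s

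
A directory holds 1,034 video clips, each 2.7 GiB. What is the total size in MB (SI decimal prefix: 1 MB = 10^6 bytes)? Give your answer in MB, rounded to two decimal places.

Total = 1,034 × 2.7 GiB = 2791.8 GiB
= 2791.8 × 1,073,741,824 bytes = 2,997,672,424,243.2 bytes
1 MB = 1,000,000 bytes
2,997,672,424,243.2 / 1,000,000 = 2,997,672.42 MB

2,997,672.42 MB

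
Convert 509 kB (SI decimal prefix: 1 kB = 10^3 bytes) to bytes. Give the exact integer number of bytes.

509 × 1,000 = 509,000 bytes

509,000 bytes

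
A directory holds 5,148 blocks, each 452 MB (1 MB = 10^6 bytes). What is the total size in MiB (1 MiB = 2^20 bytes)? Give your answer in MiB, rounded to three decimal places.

Total = 5,148 × 452 MB = 2,326,896 MB
= 2,326,896 × 1,000,000 bytes = 2,326,896,000,000 bytes
1 MiB = 1,048,576 bytes
2,326,896,000,000 / 1,048,576 = 2,219,100.952 MiB

2,219,100.952 MiB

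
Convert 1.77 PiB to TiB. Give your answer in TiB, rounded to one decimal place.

1,812.5 TiB

1.77 PiB × 1,125,899,906,842,624 bytes/PiB = 1,992,842,835,111,444.48 bytes
1 TiB = 1,099,511,627,776 bytes
1,992,842,835,111,444.48 / 1,099,511,627,776 = 1,812.5 TiB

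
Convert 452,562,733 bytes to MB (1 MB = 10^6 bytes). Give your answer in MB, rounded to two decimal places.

452,562,733 bytes given.
1 MB = 10^6 bytes = 1,000,000 bytes
452,562,733 / 1,000,000 = 452.56 MB

452.56 MB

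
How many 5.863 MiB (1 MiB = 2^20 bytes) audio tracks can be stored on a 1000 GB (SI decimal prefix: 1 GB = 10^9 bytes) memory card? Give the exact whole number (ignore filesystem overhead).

162,659

Capacity: 1000 GB = 1,000,000,000,000 bytes
Per item: 5.863 MiB = 6,147,801.088 bytes
⌊1,000,000,000,000 / 6,147,801.088⌋ = 162,659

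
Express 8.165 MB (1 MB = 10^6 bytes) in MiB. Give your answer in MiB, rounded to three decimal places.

8.165 MB × 1,000,000 bytes/MB = 8,165,000 bytes
1 MiB = 1,048,576 bytes
8,165,000 / 1,048,576 = 7.787 MiB

7.787 MiB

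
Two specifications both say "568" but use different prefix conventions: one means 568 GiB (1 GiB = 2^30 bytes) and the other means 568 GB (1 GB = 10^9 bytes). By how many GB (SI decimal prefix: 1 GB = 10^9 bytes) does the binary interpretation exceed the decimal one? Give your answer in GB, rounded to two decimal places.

41.89 GB

568 GiB = 568 × 1,073,741,824 = 609,885,356,032 bytes
568 GB = 568 × 1,000,000,000 = 568,000,000,000 bytes
difference = 41,885,356,032 bytes
41,885,356,032 / 1,000,000,000 = 41.89 GB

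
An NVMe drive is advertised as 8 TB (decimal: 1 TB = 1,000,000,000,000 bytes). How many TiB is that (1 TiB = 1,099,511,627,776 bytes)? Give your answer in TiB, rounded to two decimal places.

7.28 TiB

8 TB = 8 × 10^12 bytes = 8,000,000,000,000 bytes
1 TiB = 2^40 bytes = 1,099,511,627,776 bytes
8,000,000,000,000 / 1,099,511,627,776 = 7.28 TiB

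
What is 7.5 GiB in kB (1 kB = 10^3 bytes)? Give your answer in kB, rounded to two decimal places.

7.5 GiB = 7.5 × 2^30 bytes = 8,053,063,680 bytes
1 kB = 1,000 bytes
8,053,063,680 / 1,000 = 8,053,063.68 kB

8,053,063.68 kB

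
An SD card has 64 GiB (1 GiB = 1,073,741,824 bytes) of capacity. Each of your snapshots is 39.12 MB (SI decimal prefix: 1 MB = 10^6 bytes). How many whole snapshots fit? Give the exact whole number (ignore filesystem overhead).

Capacity: 64 GiB = 68,719,476,736 bytes
Per item: 39.12 MB = 39,120,000 bytes
⌊68,719,476,736 / 39,120,000⌋ = 1,756

1,756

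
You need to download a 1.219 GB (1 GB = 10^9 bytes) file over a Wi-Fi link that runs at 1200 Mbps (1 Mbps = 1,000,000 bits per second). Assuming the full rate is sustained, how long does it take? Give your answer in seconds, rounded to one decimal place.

8.1 seconds

1.219 GB = 1,219,000,000 bytes = 9,752,000,000 bits
1200 Mbps = 1,200,000,000 bits/s
time = 9,752,000,000 / 1,200,000,000 = 8.1 s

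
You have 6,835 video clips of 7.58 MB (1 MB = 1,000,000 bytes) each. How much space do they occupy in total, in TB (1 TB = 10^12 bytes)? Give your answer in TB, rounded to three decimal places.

0.052 TB

Total = 6,835 × 7.58 MB = 51809.3 MB
= 51809.3 × 1,000,000 bytes = 51,809,300,000 bytes
1 TB = 1,000,000,000,000 bytes
51,809,300,000 / 1,000,000,000,000 = 0.052 TB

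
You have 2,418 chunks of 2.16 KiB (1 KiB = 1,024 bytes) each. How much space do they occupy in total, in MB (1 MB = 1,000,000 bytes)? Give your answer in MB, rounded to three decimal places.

Total = 2,418 × 2.16 KiB = 5222.88 KiB
= 5222.88 × 1,024 bytes = 5,348,229.12 bytes
1 MB = 1,000,000 bytes
5,348,229.12 / 1,000,000 = 5.348 MB

5.348 MB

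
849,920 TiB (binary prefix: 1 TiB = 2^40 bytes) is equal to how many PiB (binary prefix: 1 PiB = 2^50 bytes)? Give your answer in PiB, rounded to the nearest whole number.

830 PiB

849,920 TiB = 849,920 × 2^40 bytes = 934,496,922,679,377,920 bytes
1 PiB = 2^50 bytes = 1,125,899,906,842,624 bytes
934,496,922,679,377,920 / 1,125,899,906,842,624 = 830 PiB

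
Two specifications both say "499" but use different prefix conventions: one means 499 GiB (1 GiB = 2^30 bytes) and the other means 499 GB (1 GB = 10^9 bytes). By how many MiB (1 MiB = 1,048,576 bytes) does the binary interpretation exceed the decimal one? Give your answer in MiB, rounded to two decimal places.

35,092.52 MiB

499 GiB = 499 × 1,073,741,824 = 535,797,170,176 bytes
499 GB = 499 × 1,000,000,000 = 499,000,000,000 bytes
difference = 36,797,170,176 bytes
36,797,170,176 / 1,048,576 = 35,092.52 MiB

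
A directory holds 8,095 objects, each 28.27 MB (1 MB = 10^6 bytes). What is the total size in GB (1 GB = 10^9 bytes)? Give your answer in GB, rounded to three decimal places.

228.846 GB

Total = 8,095 × 28.27 MB = 228845.65 MB
= 228845.65 × 1,000,000 bytes = 228,845,650,000 bytes
1 GB = 1,000,000,000 bytes
228,845,650,000 / 1,000,000,000 = 228.846 GB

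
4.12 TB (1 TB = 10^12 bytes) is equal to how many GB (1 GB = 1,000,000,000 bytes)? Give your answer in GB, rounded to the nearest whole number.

4.12 TB = 4.12 × 10^12 bytes = 4,120,000,000,000 bytes
1 GB = 1,000,000,000 bytes
4,120,000,000,000 / 1,000,000,000 = 4,120 GB

4,120 GB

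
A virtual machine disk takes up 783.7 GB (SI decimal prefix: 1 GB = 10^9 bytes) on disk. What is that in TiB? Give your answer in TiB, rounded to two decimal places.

0.71 TiB

783.7 GB = 783.7 × 10^9 bytes = 783,700,000,000 bytes
1 TiB = 2^40 bytes = 1,099,511,627,776 bytes
783,700,000,000 / 1,099,511,627,776 = 0.71 TiB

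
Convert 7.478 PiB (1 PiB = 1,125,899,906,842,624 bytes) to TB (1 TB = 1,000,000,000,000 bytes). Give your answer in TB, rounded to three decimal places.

8,419.480 TB

7.478 PiB × 1,125,899,906,842,624 bytes/PiB = 8,419,479,503,369,142.272 bytes
1 TB = 1,000,000,000,000 bytes
8,419,479,503,369,142.272 / 1,000,000,000,000 = 8,419.480 TB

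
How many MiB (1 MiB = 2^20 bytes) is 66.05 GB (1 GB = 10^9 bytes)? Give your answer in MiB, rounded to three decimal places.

62,990.189 MiB

66.05 GB = 66.05 × 10^9 bytes = 66,050,000,000 bytes
1 MiB = 2^20 bytes = 1,048,576 bytes
66,050,000,000 / 1,048,576 = 62,990.189 MiB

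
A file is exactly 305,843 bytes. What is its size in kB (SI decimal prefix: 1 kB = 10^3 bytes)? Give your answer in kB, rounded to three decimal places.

305.843 kB

305,843 bytes given.
1 kB = 10^3 bytes = 1,000 bytes
305,843 / 1,000 = 305.843 kB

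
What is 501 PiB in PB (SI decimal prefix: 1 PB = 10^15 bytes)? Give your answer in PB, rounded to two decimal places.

564.08 PB

501 PiB × 1,125,899,906,842,624 bytes/PiB = 564,075,853,328,154,624 bytes
1 PB = 10^15 bytes = 1,000,000,000,000,000 bytes
564,075,853,328,154,624 / 1,000,000,000,000,000 = 564.08 PB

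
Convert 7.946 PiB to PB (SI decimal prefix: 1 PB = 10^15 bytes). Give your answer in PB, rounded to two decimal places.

8.95 PB

7.946 PiB = 7.946 × 2^50 bytes = 8,946,400,659,771,490.304 bytes
1 PB = 10^15 bytes = 1,000,000,000,000,000 bytes
8,946,400,659,771,490.304 / 1,000,000,000,000,000 = 8.95 PB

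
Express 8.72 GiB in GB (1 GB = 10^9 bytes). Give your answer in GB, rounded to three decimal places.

9.363 GB

8.72 GiB × 1,073,741,824 bytes/GiB = 9,363,028,705.28 bytes
1 GB = 1,000,000,000 bytes
9,363,028,705.28 / 1,000,000,000 = 9.363 GB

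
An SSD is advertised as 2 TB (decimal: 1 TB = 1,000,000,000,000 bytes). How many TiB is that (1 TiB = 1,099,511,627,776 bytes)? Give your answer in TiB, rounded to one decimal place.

1.8 TiB

2 TB × 1,000,000,000,000 bytes/TB = 2,000,000,000,000 bytes
1 TiB = 2^40 bytes = 1,099,511,627,776 bytes
2,000,000,000,000 / 1,099,511,627,776 = 1.8 TiB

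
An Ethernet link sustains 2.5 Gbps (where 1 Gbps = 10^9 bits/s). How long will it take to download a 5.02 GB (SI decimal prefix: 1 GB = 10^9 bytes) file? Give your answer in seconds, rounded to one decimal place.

5.02 GB = 5,020,000,000 bytes = 40,160,000,000 bits
2.5 Gbps = 2,500,000,000 bits/s
time = 40,160,000,000 / 2,500,000,000 = 16.1 s

16.1 seconds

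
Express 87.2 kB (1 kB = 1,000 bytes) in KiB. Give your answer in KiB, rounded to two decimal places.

85.16 KiB

87.2 kB × 1,000 bytes/kB = 87,200 bytes
1 KiB = 2^10 bytes = 1,024 bytes
87,200 / 1,024 = 85.16 KiB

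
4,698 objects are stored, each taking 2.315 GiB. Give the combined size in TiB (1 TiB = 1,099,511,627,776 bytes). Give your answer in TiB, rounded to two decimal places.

Total = 4,698 × 2.315 GiB = 10875.87 GiB
= 10875.87 × 1,073,741,824 bytes = 11,677,876,491,386.88 bytes
1 TiB = 1,099,511,627,776 bytes
11,677,876,491,386.88 / 1,099,511,627,776 = 10.62 TiB

10.62 TiB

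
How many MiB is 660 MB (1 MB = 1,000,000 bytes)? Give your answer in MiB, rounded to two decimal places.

660 MB × 1,000,000 bytes/MB = 660,000,000 bytes
1 MiB = 2^20 bytes = 1,048,576 bytes
660,000,000 / 1,048,576 = 629.43 MiB

629.43 MiB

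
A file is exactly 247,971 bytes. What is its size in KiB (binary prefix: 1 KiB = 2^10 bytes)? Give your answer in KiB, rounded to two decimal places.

242.16 KiB

247,971 bytes given.
1 KiB = 2^10 bytes = 1,024 bytes
247,971 / 1,024 = 242.16 KiB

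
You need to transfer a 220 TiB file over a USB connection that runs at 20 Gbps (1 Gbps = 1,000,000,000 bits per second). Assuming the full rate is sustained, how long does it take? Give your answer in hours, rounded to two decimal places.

220 TiB = 241,892,558,110,720 bytes = 1,935,140,464,885,760 bits
20 Gbps = 20,000,000,000 bits/s
time = 1,935,140,464,885,760 / 20,000,000,000 = 96,757.0232 s
96,757.0232 s / 3600 = 26.88 hours

26.88 hours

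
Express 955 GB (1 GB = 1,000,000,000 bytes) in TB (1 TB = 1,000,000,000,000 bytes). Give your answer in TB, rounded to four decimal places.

955 GB × 1,000,000,000 bytes/GB = 955,000,000,000 bytes
1 TB = 10^12 bytes = 1,000,000,000,000 bytes
955,000,000,000 / 1,000,000,000,000 = 0.9550 TB

0.9550 TB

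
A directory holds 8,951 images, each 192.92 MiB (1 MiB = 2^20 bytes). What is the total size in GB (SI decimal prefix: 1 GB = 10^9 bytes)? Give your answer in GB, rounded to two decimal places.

1,810.71 GB

Total = 8,951 × 192.92 MiB = 1726826.92 MiB
= 1726826.92 × 1,048,576 bytes = 1,810,709,264,465.92 bytes
1 GB = 1,000,000,000 bytes
1,810,709,264,465.92 / 1,000,000,000 = 1,810.71 GB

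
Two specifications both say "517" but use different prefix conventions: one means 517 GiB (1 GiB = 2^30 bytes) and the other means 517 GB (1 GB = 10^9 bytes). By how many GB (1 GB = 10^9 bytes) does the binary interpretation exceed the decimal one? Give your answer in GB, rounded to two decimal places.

38.12 GB

517 GiB = 517 × 1,073,741,824 = 555,124,523,008 bytes
517 GB = 517 × 1,000,000,000 = 517,000,000,000 bytes
difference = 38,124,523,008 bytes
38,124,523,008 / 1,000,000,000 = 38.12 GB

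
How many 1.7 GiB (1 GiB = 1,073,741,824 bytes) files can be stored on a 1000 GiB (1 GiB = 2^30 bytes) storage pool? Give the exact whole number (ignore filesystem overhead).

588

Capacity: 1000 GiB = 1,073,741,824,000 bytes
Per item: 1.7 GiB = 1,825,361,100.8 bytes
⌊1,073,741,824,000 / 1,825,361,100.8⌋ = 588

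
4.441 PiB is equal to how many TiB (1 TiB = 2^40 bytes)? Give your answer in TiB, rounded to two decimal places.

4.441 PiB × 1,125,899,906,842,624 bytes/PiB = 5,000,121,486,288,093.184 bytes
1 TiB = 2^40 bytes = 1,099,511,627,776 bytes
5,000,121,486,288,093.184 / 1,099,511,627,776 = 4,547.58 TiB

4,547.58 TiB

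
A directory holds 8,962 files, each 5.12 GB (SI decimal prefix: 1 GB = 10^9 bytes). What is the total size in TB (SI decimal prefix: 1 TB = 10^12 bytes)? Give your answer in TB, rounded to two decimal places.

45.89 TB

Total = 8,962 × 5.12 GB = 45885.44 GB
= 45885.44 × 1,000,000,000 bytes = 45,885,440,000,000 bytes
1 TB = 1,000,000,000,000 bytes
45,885,440,000,000 / 1,000,000,000,000 = 45.89 TB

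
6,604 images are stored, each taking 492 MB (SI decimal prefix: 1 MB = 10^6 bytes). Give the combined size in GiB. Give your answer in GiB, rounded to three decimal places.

3,026.024 GiB

Total = 6,604 × 492 MB = 3,249,168 MB
= 3,249,168 × 1,000,000 bytes = 3,249,168,000,000 bytes
1 GiB = 1,073,741,824 bytes
3,249,168,000,000 / 1,073,741,824 = 3,026.024 GiB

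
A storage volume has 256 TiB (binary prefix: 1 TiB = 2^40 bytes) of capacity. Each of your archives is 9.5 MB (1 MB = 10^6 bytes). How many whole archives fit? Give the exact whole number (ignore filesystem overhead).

Capacity: 256 TiB = 281,474,976,710,656 bytes
Per item: 9.5 MB = 9,500,000 bytes
⌊281,474,976,710,656 / 9,500,000⌋ = 29,628,944

29,628,944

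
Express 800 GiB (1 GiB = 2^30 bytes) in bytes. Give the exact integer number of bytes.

800 × 1,073,741,824 = 858,993,459,200 bytes  (1 GiB = 2^30 bytes)

858,993,459,200 bytes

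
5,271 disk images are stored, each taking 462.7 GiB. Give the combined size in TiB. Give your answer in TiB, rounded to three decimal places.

Total = 5,271 × 462.7 GiB = 2438891.7 GiB
= 2438891.7 × 1,073,741,824 bytes = 2,618,740,022,496,460.8 bytes
1 TiB = 1,099,511,627,776 bytes
2,618,740,022,496,460.8 / 1,099,511,627,776 = 2,381.730 TiB

2,381.730 TiB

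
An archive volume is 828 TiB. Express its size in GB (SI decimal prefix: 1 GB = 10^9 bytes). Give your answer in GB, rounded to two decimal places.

828 TiB = 828 × 2^40 bytes = 910,395,627,798,528 bytes
1 GB = 1,000,000,000 bytes
910,395,627,798,528 / 1,000,000,000 = 910,395.63 GB

910,395.63 GB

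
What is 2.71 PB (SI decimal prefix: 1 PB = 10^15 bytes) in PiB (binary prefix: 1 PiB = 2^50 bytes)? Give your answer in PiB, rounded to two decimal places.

2.71 PB × 1,000,000,000,000,000 bytes/PB = 2,710,000,000,000,000 bytes
1 PiB = 2^50 bytes = 1,125,899,906,842,624 bytes
2,710,000,000,000,000 / 1,125,899,906,842,624 = 2.41 PiB

2.41 PiB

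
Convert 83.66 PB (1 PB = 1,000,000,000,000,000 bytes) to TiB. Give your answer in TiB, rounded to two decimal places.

76,088.33 TiB

83.66 PB = 83.66 × 10^15 bytes = 83,660,000,000,000,000 bytes
1 TiB = 2^40 bytes = 1,099,511,627,776 bytes
83,660,000,000,000,000 / 1,099,511,627,776 = 76,088.33 TiB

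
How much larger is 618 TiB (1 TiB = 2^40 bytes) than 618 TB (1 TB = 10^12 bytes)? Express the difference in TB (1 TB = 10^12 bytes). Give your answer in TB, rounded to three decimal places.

618 TiB = 618 × 1,099,511,627,776 = 679,498,185,965,568 bytes
618 TB = 618 × 1,000,000,000,000 = 618,000,000,000,000 bytes
difference = 61,498,185,965,568 bytes
61,498,185,965,568 / 1,000,000,000,000 = 61.498 TB

61.498 TB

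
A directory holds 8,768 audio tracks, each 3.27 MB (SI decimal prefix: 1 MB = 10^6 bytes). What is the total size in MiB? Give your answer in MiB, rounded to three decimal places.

27,343.140 MiB

Total = 8,768 × 3.27 MB = 28671.36 MB
= 28671.36 × 1,000,000 bytes = 28,671,360,000 bytes
1 MiB = 1,048,576 bytes
28,671,360,000 / 1,048,576 = 27,343.140 MiB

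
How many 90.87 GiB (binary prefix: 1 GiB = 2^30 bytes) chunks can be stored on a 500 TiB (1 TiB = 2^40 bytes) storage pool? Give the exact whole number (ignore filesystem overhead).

Capacity: 500 TiB = 549,755,813,888,000 bytes
Per item: 90.87 GiB = 97,570,919,546.88 bytes
⌊549,755,813,888,000 / 97,570,919,546.88⌋ = 5,634

5,634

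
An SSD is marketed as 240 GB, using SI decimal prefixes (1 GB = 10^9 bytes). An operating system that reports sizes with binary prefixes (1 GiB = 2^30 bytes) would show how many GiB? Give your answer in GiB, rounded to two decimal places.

240 GB × 1,000,000,000 bytes/GB = 240,000,000,000 bytes
1 GiB = 2^30 bytes = 1,073,741,824 bytes
240,000,000,000 / 1,073,741,824 = 223.52 GiB

223.52 GiB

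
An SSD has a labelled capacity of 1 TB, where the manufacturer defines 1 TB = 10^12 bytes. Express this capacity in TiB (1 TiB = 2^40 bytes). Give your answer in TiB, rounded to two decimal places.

0.91 TiB

1 TB = 1 × 10^12 bytes = 1,000,000,000,000 bytes
1 TiB = 1,099,511,627,776 bytes
1,000,000,000,000 / 1,099,511,627,776 = 0.91 TiB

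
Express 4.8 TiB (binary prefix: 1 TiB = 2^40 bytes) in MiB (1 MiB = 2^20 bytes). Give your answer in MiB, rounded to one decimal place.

4.8 TiB = 4.8 × 2^40 bytes = 5,277,655,813,324.8 bytes
1 MiB = 2^20 bytes = 1,048,576 bytes
5,277,655,813,324.8 / 1,048,576 = 5,033,164.8 MiB

5,033,164.8 MiB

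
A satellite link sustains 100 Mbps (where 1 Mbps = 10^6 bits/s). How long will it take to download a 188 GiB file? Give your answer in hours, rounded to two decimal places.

4.49 hours

188 GiB = 201,863,462,912 bytes = 1,614,907,703,296 bits
100 Mbps = 100,000,000 bits/s
time = 1,614,907,703,296 / 100,000,000 = 16,149.0770 s
16,149.0770 s / 3600 = 4.49 hours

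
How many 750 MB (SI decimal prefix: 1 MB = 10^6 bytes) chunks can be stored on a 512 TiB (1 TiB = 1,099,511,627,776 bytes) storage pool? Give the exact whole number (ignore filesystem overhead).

750,599

Capacity: 512 TiB = 562,949,953,421,312 bytes
Per item: 750 MB = 750,000,000 bytes
⌊562,949,953,421,312 / 750,000,000⌋ = 750,599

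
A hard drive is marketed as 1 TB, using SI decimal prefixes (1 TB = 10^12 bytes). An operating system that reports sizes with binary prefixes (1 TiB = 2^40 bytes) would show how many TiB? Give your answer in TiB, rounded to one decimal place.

0.9 TiB

1 TB = 1 × 10^12 bytes = 1,000,000,000,000 bytes
1 TiB = 1,099,511,627,776 bytes
1,000,000,000,000 / 1,099,511,627,776 = 0.9 TiB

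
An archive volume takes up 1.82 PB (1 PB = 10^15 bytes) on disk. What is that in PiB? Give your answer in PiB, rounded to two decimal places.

1.82 PB × 1,000,000,000,000,000 bytes/PB = 1,820,000,000,000,000 bytes
1 PiB = 1,125,899,906,842,624 bytes
1,820,000,000,000,000 / 1,125,899,906,842,624 = 1.62 PiB

1.62 PiB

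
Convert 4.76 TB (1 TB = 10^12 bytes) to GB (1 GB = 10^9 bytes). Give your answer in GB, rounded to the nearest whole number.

4,760 GB

4.76 TB × 1,000,000,000,000 bytes/TB = 4,760,000,000,000 bytes
1 GB = 10^9 bytes = 1,000,000,000 bytes
4,760,000,000,000 / 1,000,000,000 = 4,760 GB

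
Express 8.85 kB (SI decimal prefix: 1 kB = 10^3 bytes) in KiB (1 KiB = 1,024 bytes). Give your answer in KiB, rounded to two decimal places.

8.85 kB = 8.85 × 10^3 bytes = 8,850 bytes
1 KiB = 1,024 bytes
8,850 / 1,024 = 8.64 KiB

8.64 KiB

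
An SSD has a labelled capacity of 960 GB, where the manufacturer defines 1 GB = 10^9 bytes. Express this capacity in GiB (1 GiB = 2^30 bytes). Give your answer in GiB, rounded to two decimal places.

960 GB = 960 × 10^9 bytes = 960,000,000,000 bytes
1 GiB = 2^30 bytes = 1,073,741,824 bytes
960,000,000,000 / 1,073,741,824 = 894.07 GiB

894.07 GiB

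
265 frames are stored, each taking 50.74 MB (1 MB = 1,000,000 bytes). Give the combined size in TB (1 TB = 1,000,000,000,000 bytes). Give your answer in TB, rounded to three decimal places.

0.013 TB

Total = 265 × 50.74 MB = 13446.1 MB
= 13446.1 × 1,000,000 bytes = 13,446,100,000 bytes
1 TB = 1,000,000,000,000 bytes
13,446,100,000 / 1,000,000,000,000 = 0.013 TB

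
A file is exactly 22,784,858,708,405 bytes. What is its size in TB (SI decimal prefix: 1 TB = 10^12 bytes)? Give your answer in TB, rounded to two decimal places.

22,784,858,708,405 bytes given.
1 TB = 10^12 bytes = 1,000,000,000,000 bytes
22,784,858,708,405 / 1,000,000,000,000 = 22.78 TB

22.78 TB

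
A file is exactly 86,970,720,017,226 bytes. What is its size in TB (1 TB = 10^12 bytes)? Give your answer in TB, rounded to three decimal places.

86.971 TB

86,970,720,017,226 bytes given.
1 TB = 10^12 bytes = 1,000,000,000,000 bytes
86,970,720,017,226 / 1,000,000,000,000 = 86.971 TB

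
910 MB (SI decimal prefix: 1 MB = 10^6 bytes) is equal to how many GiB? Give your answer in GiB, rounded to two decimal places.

0.85 GiB

910 MB × 1,000,000 bytes/MB = 910,000,000 bytes
1 GiB = 1,073,741,824 bytes
910,000,000 / 1,073,741,824 = 0.85 GiB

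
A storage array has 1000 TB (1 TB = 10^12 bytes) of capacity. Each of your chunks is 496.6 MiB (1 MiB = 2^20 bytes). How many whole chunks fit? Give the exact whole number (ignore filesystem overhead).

1,920,407

Capacity: 1000 TB = 1,000,000,000,000,000 bytes
Per item: 496.6 MiB = 520,722,841.6 bytes
⌊1,000,000,000,000,000 / 520,722,841.6⌋ = 1,920,407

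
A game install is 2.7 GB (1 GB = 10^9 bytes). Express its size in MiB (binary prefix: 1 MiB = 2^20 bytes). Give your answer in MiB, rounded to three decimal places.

2.7 GB = 2.7 × 10^9 bytes = 2,700,000,000 bytes
1 MiB = 2^20 bytes = 1,048,576 bytes
2,700,000,000 / 1,048,576 = 2,574.921 MiB

2,574.921 MiB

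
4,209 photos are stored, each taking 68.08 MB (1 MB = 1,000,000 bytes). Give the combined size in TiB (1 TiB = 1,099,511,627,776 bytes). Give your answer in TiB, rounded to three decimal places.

0.261 TiB

Total = 4,209 × 68.08 MB = 286548.72 MB
= 286548.72 × 1,000,000 bytes = 286,548,720,000 bytes
1 TiB = 1,099,511,627,776 bytes
286,548,720,000 / 1,099,511,627,776 = 0.261 TiB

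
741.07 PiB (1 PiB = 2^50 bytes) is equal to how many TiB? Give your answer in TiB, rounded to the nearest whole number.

758,856 TiB

741.07 PiB = 741.07 × 2^50 bytes = 834,370,643,963,863,367.68 bytes
1 TiB = 2^40 bytes = 1,099,511,627,776 bytes
834,370,643,963,863,367.68 / 1,099,511,627,776 = 758,856 TiB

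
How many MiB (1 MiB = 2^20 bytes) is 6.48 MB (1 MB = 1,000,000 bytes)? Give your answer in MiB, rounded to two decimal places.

6.48 MB = 6.48 × 10^6 bytes = 6,480,000 bytes
1 MiB = 1,048,576 bytes
6,480,000 / 1,048,576 = 6.18 MiB

6.18 MiB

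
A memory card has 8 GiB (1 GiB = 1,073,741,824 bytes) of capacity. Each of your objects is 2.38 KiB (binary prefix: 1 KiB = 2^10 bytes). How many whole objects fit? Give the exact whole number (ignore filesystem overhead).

3,524,625

Capacity: 8 GiB = 8,589,934,592 bytes
Per item: 2.38 KiB = 2,437.12 bytes
⌊8,589,934,592 / 2,437.12⌋ = 3,524,625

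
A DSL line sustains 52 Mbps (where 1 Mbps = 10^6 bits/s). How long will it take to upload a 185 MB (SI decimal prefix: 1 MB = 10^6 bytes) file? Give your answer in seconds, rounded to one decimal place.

28.5 seconds

185 MB = 185,000,000 bytes = 1,480,000,000 bits
52 Mbps = 52,000,000 bits/s
time = 1,480,000,000 / 52,000,000 = 28.5 s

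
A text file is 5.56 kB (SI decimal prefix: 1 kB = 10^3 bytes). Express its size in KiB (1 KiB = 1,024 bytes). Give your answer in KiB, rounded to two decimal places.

5.56 kB = 5.56 × 10^3 bytes = 5,560 bytes
1 KiB = 1,024 bytes
5,560 / 1,024 = 5.43 KiB

5.43 KiB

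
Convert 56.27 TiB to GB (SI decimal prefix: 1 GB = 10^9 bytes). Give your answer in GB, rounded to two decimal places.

61,869.52 GB

56.27 TiB × 1,099,511,627,776 bytes/TiB = 61,869,519,294,955.52 bytes
1 GB = 10^9 bytes = 1,000,000,000 bytes
61,869,519,294,955.52 / 1,000,000,000 = 61,869.52 GB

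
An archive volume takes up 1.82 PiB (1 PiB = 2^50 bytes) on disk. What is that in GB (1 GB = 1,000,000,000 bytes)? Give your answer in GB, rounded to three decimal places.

1.82 PiB × 1,125,899,906,842,624 bytes/PiB = 2,049,137,830,453,575.68 bytes
1 GB = 10^9 bytes = 1,000,000,000 bytes
2,049,137,830,453,575.68 / 1,000,000,000 = 2,049,137.830 GB

2,049,137.830 GB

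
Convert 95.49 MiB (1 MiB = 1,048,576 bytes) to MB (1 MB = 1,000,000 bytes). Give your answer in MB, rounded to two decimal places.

95.49 MiB = 95.49 × 2^20 bytes = 100,128,522.24 bytes
1 MB = 1,000,000 bytes
100,128,522.24 / 1,000,000 = 100.13 MB

100.13 MB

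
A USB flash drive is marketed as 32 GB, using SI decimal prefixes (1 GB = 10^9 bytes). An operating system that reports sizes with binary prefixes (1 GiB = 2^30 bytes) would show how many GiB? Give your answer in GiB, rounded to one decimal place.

29.8 GiB

32 GB × 1,000,000,000 bytes/GB = 32,000,000,000 bytes
1 GiB = 2^30 bytes = 1,073,741,824 bytes
32,000,000,000 / 1,073,741,824 = 29.8 GiB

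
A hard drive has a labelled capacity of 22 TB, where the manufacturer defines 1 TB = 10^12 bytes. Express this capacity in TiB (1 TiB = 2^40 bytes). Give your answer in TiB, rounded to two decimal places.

20.01 TiB

22 TB × 1,000,000,000,000 bytes/TB = 22,000,000,000,000 bytes
1 TiB = 2^40 bytes = 1,099,511,627,776 bytes
22,000,000,000,000 / 1,099,511,627,776 = 20.01 TiB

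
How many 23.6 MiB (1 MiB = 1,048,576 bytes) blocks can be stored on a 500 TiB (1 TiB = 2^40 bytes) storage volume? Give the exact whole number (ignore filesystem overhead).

22,215,593

Capacity: 500 TiB = 549,755,813,888,000 bytes
Per item: 23.6 MiB = 24,746,393.6 bytes
⌊549,755,813,888,000 / 24,746,393.6⌋ = 22,215,593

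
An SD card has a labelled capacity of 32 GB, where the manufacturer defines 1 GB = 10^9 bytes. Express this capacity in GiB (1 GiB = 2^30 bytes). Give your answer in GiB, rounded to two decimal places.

32 GB × 1,000,000,000 bytes/GB = 32,000,000,000 bytes
1 GiB = 2^30 bytes = 1,073,741,824 bytes
32,000,000,000 / 1,073,741,824 = 29.80 GiB

29.80 GiB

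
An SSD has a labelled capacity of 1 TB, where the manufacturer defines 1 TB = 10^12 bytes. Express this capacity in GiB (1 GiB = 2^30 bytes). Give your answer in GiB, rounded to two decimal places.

931.32 GiB

1 TB × 1,000,000,000,000 bytes/TB = 1,000,000,000,000 bytes
1 GiB = 2^30 bytes = 1,073,741,824 bytes
1,000,000,000,000 / 1,073,741,824 = 931.32 GiB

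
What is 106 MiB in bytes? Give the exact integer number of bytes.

106 × 1,048,576 = 111,149,056 bytes  (1 MiB = 2^20 bytes)

111,149,056 bytes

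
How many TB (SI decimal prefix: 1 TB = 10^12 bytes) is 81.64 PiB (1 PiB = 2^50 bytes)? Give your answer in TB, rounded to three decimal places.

91,918.468 TB

81.64 PiB = 81.64 × 2^50 bytes = 91,918,468,394,631,823.36 bytes
1 TB = 10^12 bytes = 1,000,000,000,000 bytes
91,918,468,394,631,823.36 / 1,000,000,000,000 = 91,918.468 TB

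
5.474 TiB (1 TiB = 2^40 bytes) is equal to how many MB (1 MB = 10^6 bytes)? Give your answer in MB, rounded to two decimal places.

6,018,726.65 MB

5.474 TiB = 5.474 × 2^40 bytes = 6,018,726,650,445.824 bytes
1 MB = 1,000,000 bytes
6,018,726,650,445.824 / 1,000,000 = 6,018,726.65 MB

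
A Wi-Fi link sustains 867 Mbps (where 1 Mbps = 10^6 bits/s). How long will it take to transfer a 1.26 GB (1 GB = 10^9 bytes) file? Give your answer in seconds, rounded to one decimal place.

11.6 seconds

1.26 GB = 1,260,000,000 bytes = 10,080,000,000 bits
867 Mbps = 867,000,000 bits/s
time = 10,080,000,000 / 867,000,000 = 11.6 s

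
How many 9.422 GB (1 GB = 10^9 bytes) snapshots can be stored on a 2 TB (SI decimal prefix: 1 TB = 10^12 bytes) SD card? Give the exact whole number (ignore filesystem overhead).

212

Capacity: 2 TB = 2,000,000,000,000 bytes
Per item: 9.422 GB = 9,422,000,000 bytes
⌊2,000,000,000,000 / 9,422,000,000⌋ = 212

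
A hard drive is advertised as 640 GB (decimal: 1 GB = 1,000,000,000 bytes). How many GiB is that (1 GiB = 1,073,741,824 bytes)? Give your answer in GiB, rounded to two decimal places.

596.05 GiB

640 GB × 1,000,000,000 bytes/GB = 640,000,000,000 bytes
1 GiB = 1,073,741,824 bytes
640,000,000,000 / 1,073,741,824 = 596.05 GiB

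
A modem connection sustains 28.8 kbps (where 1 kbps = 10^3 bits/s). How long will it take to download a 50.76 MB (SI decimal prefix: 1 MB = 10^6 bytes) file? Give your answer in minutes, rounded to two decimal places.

235.00 minutes

50.76 MB = 50,760,000 bytes = 406,080,000 bits
28.8 kbps = 28,800 bits/s
time = 406,080,000 / 28,800 = 14,100.000 s
14,100.000 s / 60 = 235.00 minutes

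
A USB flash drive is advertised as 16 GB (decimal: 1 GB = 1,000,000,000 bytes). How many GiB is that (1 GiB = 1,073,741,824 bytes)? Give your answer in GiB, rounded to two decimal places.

14.90 GiB

16 GB × 1,000,000,000 bytes/GB = 16,000,000,000 bytes
1 GiB = 2^30 bytes = 1,073,741,824 bytes
16,000,000,000 / 1,073,741,824 = 14.90 GiB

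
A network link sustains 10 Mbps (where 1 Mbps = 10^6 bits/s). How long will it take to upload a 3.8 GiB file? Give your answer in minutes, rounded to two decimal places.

3.8 GiB = 4,080,218,931.2 bytes = 32,641,751,449.6 bits
10 Mbps = 10,000,000 bits/s
time = 32,641,751,449.6 / 10,000,000 = 3,264.175 s
3,264.175 s / 60 = 54.40 minutes

54.40 minutes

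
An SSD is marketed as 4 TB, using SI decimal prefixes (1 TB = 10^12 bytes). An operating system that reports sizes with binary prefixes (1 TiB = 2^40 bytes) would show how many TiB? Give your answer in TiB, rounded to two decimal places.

3.64 TiB

4 TB = 4 × 10^12 bytes = 4,000,000,000,000 bytes
1 TiB = 1,099,511,627,776 bytes
4,000,000,000,000 / 1,099,511,627,776 = 3.64 TiB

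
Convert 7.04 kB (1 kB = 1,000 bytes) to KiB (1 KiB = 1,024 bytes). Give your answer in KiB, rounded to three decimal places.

6.875 KiB

7.04 kB = 7.04 × 10^3 bytes = 7,040 bytes
1 KiB = 1,024 bytes
7,040 / 1,024 = 6.875 KiB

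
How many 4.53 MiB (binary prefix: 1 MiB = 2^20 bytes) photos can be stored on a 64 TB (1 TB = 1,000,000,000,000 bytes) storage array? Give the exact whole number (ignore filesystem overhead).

Capacity: 64 TB = 64,000,000,000,000 bytes
Per item: 4.53 MiB = 4,750,049.28 bytes
⌊64,000,000,000,000 / 4,750,049.28⌋ = 13,473,544

13,473,544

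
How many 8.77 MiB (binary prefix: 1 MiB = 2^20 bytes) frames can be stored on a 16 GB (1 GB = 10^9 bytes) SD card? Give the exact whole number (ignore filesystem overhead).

1,739

Capacity: 16 GB = 16,000,000,000 bytes
Per item: 8.77 MiB = 9,196,011.52 bytes
⌊16,000,000,000 / 9,196,011.52⌋ = 1,739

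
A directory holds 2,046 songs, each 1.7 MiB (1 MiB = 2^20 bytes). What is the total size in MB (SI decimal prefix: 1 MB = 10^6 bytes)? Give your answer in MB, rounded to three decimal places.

Total = 2,046 × 1.7 MiB = 3478.2 MiB
= 3478.2 × 1,048,576 bytes = 3,647,157,043.2 bytes
1 MB = 1,000,000 bytes
3,647,157,043.2 / 1,000,000 = 3,647.157 MB

3,647.157 MB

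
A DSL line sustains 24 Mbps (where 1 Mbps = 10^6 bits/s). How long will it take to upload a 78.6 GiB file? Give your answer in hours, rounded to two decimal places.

78.6 GiB = 84,396,107,366.4 bytes = 675,168,858,931.2 bits
24 Mbps = 24,000,000 bits/s
time = 675,168,858,931.2 / 24,000,000 = 28,132.0358 s
28,132.0358 s / 3600 = 7.81 hours

7.81 hours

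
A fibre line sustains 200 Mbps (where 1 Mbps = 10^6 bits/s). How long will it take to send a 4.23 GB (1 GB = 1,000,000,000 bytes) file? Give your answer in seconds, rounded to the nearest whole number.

4.23 GB = 4,230,000,000 bytes = 33,840,000,000 bits
200 Mbps = 200,000,000 bits/s
time = 33,840,000,000 / 200,000,000 = 169 s

169 seconds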